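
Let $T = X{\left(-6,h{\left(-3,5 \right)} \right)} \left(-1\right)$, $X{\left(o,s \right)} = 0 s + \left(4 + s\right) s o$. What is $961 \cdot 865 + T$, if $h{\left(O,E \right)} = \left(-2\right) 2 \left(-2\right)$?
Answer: $831841$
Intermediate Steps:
$h{\left(O,E \right)} = 8$ ($h{\left(O,E \right)} = \left(-4\right) \left(-2\right) = 8$)
$X{\left(o,s \right)} = o s \left(4 + s\right)$ ($X{\left(o,s \right)} = 0 + \left(4 + s\right) o s = 0 + o s \left(4 + s\right) = o s \left(4 + s\right)$)
$T = 576$ ($T = \left(-6\right) 8 \left(4 + 8\right) \left(-1\right) = \left(-6\right) 8 \cdot 12 \left(-1\right) = \left(-576\right) \left(-1\right) = 576$)
$961 \cdot 865 + T = 961 \cdot 865 + 576 = 831265 + 576 = 831841$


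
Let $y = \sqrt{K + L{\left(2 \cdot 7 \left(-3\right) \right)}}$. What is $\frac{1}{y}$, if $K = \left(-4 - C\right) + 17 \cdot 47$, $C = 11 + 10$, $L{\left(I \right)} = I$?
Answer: $\frac{\sqrt{183}}{366} \approx 0.036961$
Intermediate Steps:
$C = 21$
$K = 774$ ($K = \left(-4 - 21\right) + 17 \cdot 47 = \left(-4 - 21\right) + 799 = -25 + 799 = 774$)
$y = 2 \sqrt{183}$ ($y = \sqrt{774 + 2 \cdot 7 \left(-3\right)} = \sqrt{774 + 14 \left(-3\right)} = \sqrt{774 - 42} = \sqrt{732} = 2 \sqrt{183} \approx 27.056$)
$\frac{1}{y} = \frac{1}{2 \sqrt{183}} = \frac{\sqrt{183}}{366}$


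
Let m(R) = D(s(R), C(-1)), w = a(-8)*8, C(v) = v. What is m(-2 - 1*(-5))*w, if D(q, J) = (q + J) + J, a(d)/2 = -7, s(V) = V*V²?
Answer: -2800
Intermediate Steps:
s(V) = V³
a(d) = -14 (a(d) = 2*(-7) = -14)
w = -112 (w = -14*8 = -112)
D(q, J) = q + 2*J (D(q, J) = (J + q) + J = q + 2*J)
m(R) = -2 + R³ (m(R) = R³ + 2*(-1) = R³ - 2 = -2 + R³)
m(-2 - 1*(-5))*w = (-2 + (-2 - 1*(-5))³)*(-112) = (-2 + (-2 + 5)³)*(-112) = (-2 + 3³)*(-112) = (-2 + 27)*(-112) = 25*(-112) = -2800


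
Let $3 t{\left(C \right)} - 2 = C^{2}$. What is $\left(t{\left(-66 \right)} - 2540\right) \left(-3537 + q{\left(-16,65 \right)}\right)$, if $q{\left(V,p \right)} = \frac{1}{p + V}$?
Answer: $\frac{80763392}{21} \approx 3.8459 \cdot 10^{6}$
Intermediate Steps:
$q{\left(V,p \right)} = \frac{1}{V + p}$
$t{\left(C \right)} = \frac{2}{3} + \frac{C^{2}}{3}$
$\left(t{\left(-66 \right)} - 2540\right) \left(-3537 + q{\left(-16,65 \right)}\right) = \left(\left(\frac{2}{3} + \frac{\left(-66\right)^{2}}{3}\right) - 2540\right) \left(-3537 + \frac{1}{-16 + 65}\right) = \left(\left(\frac{2}{3} + \frac{1}{3} \cdot 4356\right) - 2540\right) \left(-3537 + \frac{1}{49}\right) = \left(\left(\frac{2}{3} + 1452\right) - 2540\right) \left(-3537 + \frac{1}{49}\right) = \left(\frac{4358}{3} - 2540\right) \left(- \frac{173312}{49}\right) = \left(- \frac{3262}{3}\right) \left(- \frac{173312}{49}\right) = \frac{80763392}{21}$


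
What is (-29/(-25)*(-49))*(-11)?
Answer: 15631/25 ≈ 625.24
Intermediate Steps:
(-29/(-25)*(-49))*(-11) = (-29*(-1/25)*(-49))*(-11) = ((29/25)*(-49))*(-11) = -1421/25*(-11) = 15631/25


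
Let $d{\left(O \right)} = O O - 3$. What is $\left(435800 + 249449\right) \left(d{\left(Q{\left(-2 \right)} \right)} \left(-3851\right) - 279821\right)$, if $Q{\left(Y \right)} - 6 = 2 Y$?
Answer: $-194385954328$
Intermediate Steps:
$Q{\left(Y \right)} = 6 + 2 Y$
$d{\left(O \right)} = -3 + O^{2}$ ($d{\left(O \right)} = O^{2} - 3 = -3 + O^{2}$)
$\left(435800 + 249449\right) \left(d{\left(Q{\left(-2 \right)} \right)} \left(-3851\right) - 279821\right) = \left(435800 + 249449\right) \left(\left(-3 + \left(6 + 2 \left(-2\right)\right)^{2}\right) \left(-3851\right) - 279821\right) = 685249 \left(\left(-3 + \left(6 - 4\right)^{2}\right) \left(-3851\right) - 279821\right) = 685249 \left(\left(-3 + 2^{2}\right) \left(-3851\right) - 279821\right) = 685249 \left(\left(-3 + 4\right) \left(-3851\right) - 279821\right) = 685249 \left(1 \left(-3851\right) - 279821\right) = 685249 \left(-3851 - 279821\right) = 685249 \left(-283672\right) = -194385954328$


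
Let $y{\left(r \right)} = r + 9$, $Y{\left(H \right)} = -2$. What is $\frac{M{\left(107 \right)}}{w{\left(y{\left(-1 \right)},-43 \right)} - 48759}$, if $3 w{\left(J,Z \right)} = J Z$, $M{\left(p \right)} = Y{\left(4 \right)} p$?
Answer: $\frac{642}{146621} \approx 0.0043786$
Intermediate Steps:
$y{\left(r \right)} = 9 + r$
$M{\left(p \right)} = - 2 p$
$w{\left(J,Z \right)} = \frac{J Z}{3}$
$\frac{M{\left(107 \right)}}{w{\left(y{\left(-1 \right)},-43 \right)} - 48759} = \frac{\left(-2\right) 107}{\frac{1}{3} \left(9 - 1\right) \left(-43\right) - 48759} = - \frac{214}{\frac{1}{3} \cdot 8 \left(-43\right) - 48759} = - \frac{214}{- \frac{344}{3} - 48759} = - \frac{214}{- \frac{146621}{3}} = \left(-214\right) \left(- \frac{3}{146621}\right) = \frac{642}{146621}$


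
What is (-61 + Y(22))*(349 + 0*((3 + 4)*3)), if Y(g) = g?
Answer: -13611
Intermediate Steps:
(-61 + Y(22))*(349 + 0*((3 + 4)*3)) = (-61 + 22)*(349 + 0*((3 + 4)*3)) = -39*(349 + 0*(7*3)) = -39*(349 + 0*21) = -39*(349 + 0) = -39*349 = -13611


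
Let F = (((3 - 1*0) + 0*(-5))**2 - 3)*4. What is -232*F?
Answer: -5568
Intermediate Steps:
F = 24 (F = (((3 + 0) + 0)**2 - 3)*4 = ((3 + 0)**2 - 3)*4 = (3**2 - 3)*4 = (9 - 3)*4 = 6*4 = 24)
-232*F = -232*24 = -5568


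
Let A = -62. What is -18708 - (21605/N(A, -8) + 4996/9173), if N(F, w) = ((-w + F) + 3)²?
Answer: -446564844145/23858973 ≈ -18717.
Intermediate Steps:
N(F, w) = (3 + F - w)² (N(F, w) = ((F - w) + 3)² = (3 + F - w)²)
-18708 - (21605/N(A, -8) + 4996/9173) = -18708 - (21605/((3 - 62 - 1*(-8))²) + 4996/9173) = -18708 - (21605/((3 - 62 + 8)²) + 4996*(1/9173)) = -18708 - (21605/((-51)²) + 4996/9173) = -18708 - (21605/2601 + 4996/9173) = -18708 - 1*211177261/23858973 = -18708 - 211177261/23858973 = -446564844145/23858973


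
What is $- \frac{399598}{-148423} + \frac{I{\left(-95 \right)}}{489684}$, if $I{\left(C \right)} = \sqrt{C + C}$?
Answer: $\frac{399598}{148423} + \frac{i \sqrt{190}}{489684} \approx 2.6923 + 2.8149 \cdot 10^{-5} i$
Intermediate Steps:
$I{\left(C \right)} = \sqrt{2} \sqrt{C}$ ($I{\left(C \right)} = \sqrt{2 C} = \sqrt{2} \sqrt{C}$)
$- \frac{399598}{-148423} + \frac{I{\left(-95 \right)}}{489684} = - \frac{399598}{-148423} + \frac{\sqrt{2} \sqrt{-95}}{489684} = \left(-399598\right) \left(- \frac{1}{148423}\right) + \sqrt{2} i \sqrt{95} \cdot \frac{1}{489684} = \frac{399598}{148423} + i \sqrt{190} \cdot \frac{1}{489684} = \frac{399598}{148423} + \frac{i \sqrt{190}}{489684}$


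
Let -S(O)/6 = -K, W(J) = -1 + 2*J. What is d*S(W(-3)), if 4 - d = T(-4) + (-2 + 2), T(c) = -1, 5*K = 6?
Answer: 36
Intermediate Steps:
K = 6/5 (K = (1/5)*6 = 6/5 ≈ 1.2000)
d = 5 (d = 4 - (-1 + (-2 + 2)) = 4 - (-1 + 0) = 4 - 1*(-1) = 4 + 1 = 5)
S(O) = 36/5 (S(O) = -(-6)*6/5 = -6*(-6/5) = 36/5)
d*S(W(-3)) = 5*(36/5) = 36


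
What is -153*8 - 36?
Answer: -1260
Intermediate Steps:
-153*8 - 36 = -1224 - 36 = -1260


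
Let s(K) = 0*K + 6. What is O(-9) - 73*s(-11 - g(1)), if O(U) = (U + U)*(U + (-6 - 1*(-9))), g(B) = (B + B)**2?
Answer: -330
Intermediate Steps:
g(B) = 4*B**2 (g(B) = (2*B)**2 = 4*B**2)
O(U) = 2*U*(3 + U) (O(U) = (2*U)*(U + (-6 + 9)) = (2*U)*(U + 3) = (2*U)*(3 + U) = 2*U*(3 + U))
s(K) = 6 (s(K) = 0 + 6 = 6)
O(-9) - 73*s(-11 - g(1)) = 2*(-9)*(3 - 9) - 73*6 = 2*(-9)*(-6) - 438 = 108 - 438 = -330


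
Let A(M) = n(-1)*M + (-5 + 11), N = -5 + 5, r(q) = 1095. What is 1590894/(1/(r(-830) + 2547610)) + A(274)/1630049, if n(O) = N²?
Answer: 6609391453655221236/1630049 ≈ 4.0547e+12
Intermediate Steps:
N = 0
n(O) = 0 (n(O) = 0² = 0)
A(M) = 6 (A(M) = 0*M + (-5 + 11) = 0 + 6 = 6)
1590894/(1/(r(-830) + 2547610)) + A(274)/1630049 = 1590894/(1/(1095 + 2547610)) + 6/1630049 = 1590894/(1/2548705) + 6*(1/1630049) = 1590894/(1/2548705) + 6/1630049 = 1590894*2548705 + 6/1630049 = 4054719492270 + 6/1630049 = 6609391453655221236/1630049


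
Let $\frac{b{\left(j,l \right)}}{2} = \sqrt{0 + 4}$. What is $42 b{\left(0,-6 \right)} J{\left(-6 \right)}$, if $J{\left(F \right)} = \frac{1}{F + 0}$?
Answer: $-28$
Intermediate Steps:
$J{\left(F \right)} = \frac{1}{F}$
$b{\left(j,l \right)} = 4$ ($b{\left(j,l \right)} = 2 \sqrt{0 + 4} = 2 \sqrt{4} = 2 \cdot 2 = 4$)
$42 b{\left(0,-6 \right)} J{\left(-6 \right)} = \frac{42 \cdot 4}{-6} = 168 \left(- \frac{1}{6}\right) = -28$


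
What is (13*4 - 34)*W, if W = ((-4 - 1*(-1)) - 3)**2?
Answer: 648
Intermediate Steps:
W = 36 (W = ((-4 + 1) - 3)**2 = (-3 - 3)**2 = (-6)**2 = 36)
(13*4 - 34)*W = (13*4 - 34)*36 = (52 - 34)*36 = 18*36 = 648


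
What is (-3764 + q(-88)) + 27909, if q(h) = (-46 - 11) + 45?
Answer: 24133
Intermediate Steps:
q(h) = -12 (q(h) = -57 + 45 = -12)
(-3764 + q(-88)) + 27909 = (-3764 - 12) + 27909 = -3776 + 27909 = 24133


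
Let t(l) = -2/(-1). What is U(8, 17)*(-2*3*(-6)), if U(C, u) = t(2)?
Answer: 72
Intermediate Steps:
t(l) = 2 (t(l) = -2*(-1) = 2)
U(C, u) = 2
U(8, 17)*(-2*3*(-6)) = 2*(-2*3*(-6)) = 2*(-6*(-6)) = 2*36 = 72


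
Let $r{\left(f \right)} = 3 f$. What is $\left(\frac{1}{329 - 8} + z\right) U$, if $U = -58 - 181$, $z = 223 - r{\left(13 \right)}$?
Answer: $- \frac{14116535}{321} \approx -43977.0$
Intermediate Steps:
$z = 184$ ($z = 223 - 3 \cdot 13 = 223 - 39 = 184$)
$U = -239$ ($U = -58 - 181 = -239$)
$\left(\frac{1}{329 - 8} + z\right) U = \left(\frac{1}{329 - 8} + 184\right) \left(-239\right) = \left(\frac{1}{321} + 184\right) \left(-239\right) = \frac{59065}{321} \left(-239\right) = - \frac{14116535}{321}$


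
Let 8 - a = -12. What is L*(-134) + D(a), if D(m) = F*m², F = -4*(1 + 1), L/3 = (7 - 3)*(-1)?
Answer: -1592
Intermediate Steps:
a = 20 (a = 8 - 1*(-12) = 8 + 12 = 20)
L = -12 (L = 3*((7 - 3)*(-1)) = 3*(4*(-1)) = 3*(-4) = -12)
F = -8 (F = -4*2 = -8)
D(m) = -8*m²
L*(-134) + D(a) = -12*(-134) - 8*20² = 1608 - 8*400 = 1608 - 3200 = -1592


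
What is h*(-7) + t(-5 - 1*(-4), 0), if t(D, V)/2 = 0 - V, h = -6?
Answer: 42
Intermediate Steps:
t(D, V) = -2*V (t(D, V) = 2*(0 - V) = 2*(-V) = -2*V)
h*(-7) + t(-5 - 1*(-4), 0) = -6*(-7) - 2*0 = 42 + 0 = 42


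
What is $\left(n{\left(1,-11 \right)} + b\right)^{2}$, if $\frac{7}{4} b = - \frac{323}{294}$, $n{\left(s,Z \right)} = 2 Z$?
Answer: $\frac{542144656}{1058841} \approx 512.02$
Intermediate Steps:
$b = - \frac{646}{1029}$ ($b = \frac{4 \left(- \frac{323}{294}\right)}{7} = \frac{4 \left(\left(-323\right) \frac{1}{294}\right)}{7} = \frac{4}{7} \left(- \frac{323}{294}\right) = - \frac{646}{1029} \approx -0.62779$)
$\left(n{\left(1,-11 \right)} + b\right)^{2} = \left(2 \left(-11\right) - \frac{646}{1029}\right)^{2} = \left(-22 - \frac{646}{1029}\right)^{2} = \left(- \frac{23284}{1029}\right)^{2} = \frac{542144656}{1058841}$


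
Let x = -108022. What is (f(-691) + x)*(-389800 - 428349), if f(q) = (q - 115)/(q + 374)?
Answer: 28015195507032/317 ≈ 8.8376e+10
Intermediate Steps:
f(q) = (-115 + q)/(374 + q)
(f(-691) + x)*(-389800 - 428349) = ((-115 - 691)/(374 - 691) - 108022)*(-389800 - 428349) = (-806/(-317) - 108022)*(-818149) = (-1/317*(-806) - 108022)*(-818149) = (806/317 - 108022)*(-818149) = -34242168/317*(-818149) = 28015195507032/317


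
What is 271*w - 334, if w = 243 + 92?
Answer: 90451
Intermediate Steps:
w = 335
271*w - 334 = 271*335 - 334 = 90785 - 334 = 90451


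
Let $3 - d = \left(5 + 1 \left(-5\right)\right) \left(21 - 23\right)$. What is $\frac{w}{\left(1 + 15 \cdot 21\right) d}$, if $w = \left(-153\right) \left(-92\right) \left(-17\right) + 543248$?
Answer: $\frac{75989}{237} \approx 320.63$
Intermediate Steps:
$d = 3$ ($d = 3 - \left(5 + 1 \left(-5\right)\right) \left(21 - 23\right) = 3 - \left(5 - 5\right) \left(-2\right) = 3 - 0 \left(-2\right) = 3 - 0 = 3 + 0 = 3$)
$w = 303956$ ($w = 14076 \left(-17\right) + 543248 = -239292 + 543248 = 303956$)
$\frac{w}{\left(1 + 15 \cdot 21\right) d} = \frac{303956}{\left(1 + 15 \cdot 21\right) 3} = \frac{303956}{\left(1 + 315\right) 3} = \frac{303956}{316 \cdot 3} = \frac{303956}{948} = 303956 \cdot \frac{1}{948} = \frac{75989}{237}$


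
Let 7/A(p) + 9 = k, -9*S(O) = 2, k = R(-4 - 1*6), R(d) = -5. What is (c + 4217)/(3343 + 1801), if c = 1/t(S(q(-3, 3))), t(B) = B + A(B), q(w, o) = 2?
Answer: 54803/66872 ≈ 0.81952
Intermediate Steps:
k = -5
S(O) = -2/9 (S(O) = -1/9*2 = -2/9)
A(p) = -1/2 (A(p) = 7/(-9 - 5) = 7/(-14) = 7*(-1/14) = -1/2)
t(B) = -1/2 + B (t(B) = B - 1/2 = -1/2 + B)
c = -18/13 (c = 1/(-1/2 - 2/9) = 1/(-13/18) = -18/13 ≈ -1.3846)
(c + 4217)/(3343 + 1801) = (-18/13 + 4217)/(3343 + 1801) = (54803/13)/5144 = (54803/13)*(1/5144) = 54803/66872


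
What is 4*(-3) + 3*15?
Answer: 33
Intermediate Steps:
4*(-3) + 3*15 = -12 + 45 = 33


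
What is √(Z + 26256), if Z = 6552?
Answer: 2*√8202 ≈ 181.13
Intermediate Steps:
√(Z + 26256) = √(6552 + 26256) = √32808 = 2*√8202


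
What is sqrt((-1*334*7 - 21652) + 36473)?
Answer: 3*sqrt(1387) ≈ 111.73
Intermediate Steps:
sqrt((-1*334*7 - 21652) + 36473) = sqrt((-334*7 - 21652) + 36473) = sqrt((-2338 - 21652) + 36473) = sqrt(-23990 + 36473) = sqrt(12483) = 3*sqrt(1387)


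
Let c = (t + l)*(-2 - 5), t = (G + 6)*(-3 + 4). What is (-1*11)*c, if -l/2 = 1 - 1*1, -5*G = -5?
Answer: 539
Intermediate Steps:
G = 1 (G = -⅕*(-5) = 1)
l = 0 (l = -2*(1 - 1*1) = -2*(1 - 1) = -2*0 = 0)
t = 7 (t = (1 + 6)*(-3 + 4) = 7*1 = 7)
c = -49 (c = (7 + 0)*(-2 - 5) = 7*(-7) = -49)
(-1*11)*c = -1*11*(-49) = -11*(-49) = 539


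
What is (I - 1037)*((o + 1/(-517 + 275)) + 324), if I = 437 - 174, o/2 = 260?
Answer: -79043589/121 ≈ -6.5325e+5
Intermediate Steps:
o = 520 (o = 2*260 = 520)
I = 263
(I - 1037)*((o + 1/(-517 + 275)) + 324) = (263 - 1037)*((520 + 1/(-517 + 275)) + 324) = -774*((520 + 1/(-242)) + 324) = -774*((520 - 1/242) + 324) = -774*(125839/242 + 324) = -774*204247/242 = -79043589/121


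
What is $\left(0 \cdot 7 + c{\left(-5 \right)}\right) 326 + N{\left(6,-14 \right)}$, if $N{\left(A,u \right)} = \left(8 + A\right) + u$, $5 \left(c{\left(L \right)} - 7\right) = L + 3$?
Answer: $\frac{10758}{5} \approx 2151.6$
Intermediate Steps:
$c{\left(L \right)} = \frac{38}{5} + \frac{L}{5}$ ($c{\left(L \right)} = 7 + \frac{L + 3}{5} = 7 + \frac{3 + L}{5} = 7 + \left(\frac{3}{5} + \frac{L}{5}\right) = \frac{38}{5} + \frac{L}{5}$)
$N{\left(A,u \right)} = 8 + A + u$
$\left(0 \cdot 7 + c{\left(-5 \right)}\right) 326 + N{\left(6,-14 \right)} = \left(0 \cdot 7 + \left(\frac{38}{5} + \frac{1}{5} \left(-5\right)\right)\right) 326 + \left(8 + 6 - 14\right) = \left(0 + \left(\frac{38}{5} - 1\right)\right) 326 + 0 = \left(0 + \frac{33}{5}\right) 326 + 0 = \frac{33}{5} \cdot 326 + 0 = \frac{10758}{5} + 0 = \frac{10758}{5}$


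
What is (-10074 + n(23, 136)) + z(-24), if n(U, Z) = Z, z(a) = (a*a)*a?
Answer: -23762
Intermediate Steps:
z(a) = a³ (z(a) = a²*a = a³)
(-10074 + n(23, 136)) + z(-24) = (-10074 + 136) + (-24)³ = -9938 - 13824 = -23762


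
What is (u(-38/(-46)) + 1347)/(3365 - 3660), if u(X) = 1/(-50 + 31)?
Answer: -25592/5605 ≈ -4.5659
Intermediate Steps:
u(X) = -1/19 (u(X) = 1/(-19) = -1/19)
(u(-38/(-46)) + 1347)/(3365 - 3660) = (-1/19 + 1347)/(3365 - 3660) = (25592/19)/(-295) = (25592/19)*(-1/295) = -25592/5605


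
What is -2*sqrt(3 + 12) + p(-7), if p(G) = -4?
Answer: -4 - 2*sqrt(15) ≈ -11.746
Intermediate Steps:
-2*sqrt(3 + 12) + p(-7) = -2*sqrt(3 + 12) - 4 = -2*sqrt(15) - 4 = -4 - 2*sqrt(15)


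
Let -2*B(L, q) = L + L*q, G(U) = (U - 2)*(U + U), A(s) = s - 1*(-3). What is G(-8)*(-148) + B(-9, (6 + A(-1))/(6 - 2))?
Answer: -47333/2 ≈ -23667.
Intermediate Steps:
A(s) = 3 + s (A(s) = s + 3 = 3 + s)
G(U) = 2*U*(-2 + U) (G(U) = (-2 + U)*(2*U) = 2*U*(-2 + U))
B(L, q) = -L/2 - L*q/2 (B(L, q) = -(L + L*q)/2 = -L/2 - L*q/2)
G(-8)*(-148) + B(-9, (6 + A(-1))/(6 - 2)) = (2*(-8)*(-2 - 8))*(-148) - ½*(-9)*(1 + (6 + (3 - 1))/(6 - 2)) = (2*(-8)*(-10))*(-148) - ½*(-9)*(1 + (6 + 2)/4) = 160*(-148) - ½*(-9)*(1 + 8*(¼)) = -23680 - ½*(-9)*(1 + 2) = -23680 - ½*(-9)*3 = -23680 + 27/2 = -47333/2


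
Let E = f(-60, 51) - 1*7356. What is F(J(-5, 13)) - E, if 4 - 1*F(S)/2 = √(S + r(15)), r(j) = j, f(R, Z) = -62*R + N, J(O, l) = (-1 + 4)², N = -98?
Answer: 3742 - 4*√6 ≈ 3732.2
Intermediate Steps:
J(O, l) = 9 (J(O, l) = 3² = 9)
f(R, Z) = -98 - 62*R (f(R, Z) = -62*R - 98 = -98 - 62*R)
E = -3734 (E = (-98 - 62*(-60)) - 1*7356 = (-98 + 3720) - 7356 = 3622 - 7356 = -3734)
F(S) = 8 - 2*√(15 + S) (F(S) = 8 - 2*√(S + 15) = 8 - 2*√(15 + S))
F(J(-5, 13)) - E = (8 - 2*√(15 + 9)) - 1*(-3734) = (8 - 4*√6) + 3734 = 3742 - 4*√6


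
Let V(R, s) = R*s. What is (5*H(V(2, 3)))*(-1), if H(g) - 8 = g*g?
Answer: -220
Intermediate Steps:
H(g) = 8 + g² (H(g) = 8 + g*g = 8 + g²)
(5*H(V(2, 3)))*(-1) = (5*(8 + (2*3)²))*(-1) = (5*(8 + 6²))*(-1) = (5*(8 + 36))*(-1) = (5*44)*(-1) = 220*(-1) = -220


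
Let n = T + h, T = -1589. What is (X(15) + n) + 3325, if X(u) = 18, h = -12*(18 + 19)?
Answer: 1310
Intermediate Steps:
h = -444 (h = -12*37 = -444)
n = -2033 (n = -1589 - 444 = -2033)
(X(15) + n) + 3325 = (18 - 2033) + 3325 = -2015 + 3325 = 1310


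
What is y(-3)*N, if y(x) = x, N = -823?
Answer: 2469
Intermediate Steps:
y(-3)*N = -3*(-823) = 2469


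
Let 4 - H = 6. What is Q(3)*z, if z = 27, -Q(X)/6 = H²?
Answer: -648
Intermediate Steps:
H = -2 (H = 4 - 1*6 = 4 - 6 = -2)
Q(X) = -24 (Q(X) = -6*(-2)² = -6*4 = -24)
Q(3)*z = -24*27 = -648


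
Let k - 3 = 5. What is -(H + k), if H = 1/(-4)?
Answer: -31/4 ≈ -7.7500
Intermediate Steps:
k = 8 (k = 3 + 5 = 8)
H = -¼ ≈ -0.25000
-(H + k) = -(-¼ + 8) = -1*31/4 = -31/4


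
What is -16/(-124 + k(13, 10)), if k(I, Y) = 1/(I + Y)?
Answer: 368/2851 ≈ 0.12908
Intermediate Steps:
-16/(-124 + k(13, 10)) = -16/(-124 + 1/(13 + 10)) = -16/(-124 + 1/23) = -16/(-2851/23) = -16*(-23/2851) = 368/2851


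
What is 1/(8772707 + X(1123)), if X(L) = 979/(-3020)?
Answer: 3020/26493574161 ≈ 1.1399e-7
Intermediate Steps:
X(L) = -979/3020 (X(L) = 979*(-1/3020) = -979/3020)
1/(8772707 + X(1123)) = 1/(8772707 - 979/3020) = 1/(26493574161/3020) = 3020/26493574161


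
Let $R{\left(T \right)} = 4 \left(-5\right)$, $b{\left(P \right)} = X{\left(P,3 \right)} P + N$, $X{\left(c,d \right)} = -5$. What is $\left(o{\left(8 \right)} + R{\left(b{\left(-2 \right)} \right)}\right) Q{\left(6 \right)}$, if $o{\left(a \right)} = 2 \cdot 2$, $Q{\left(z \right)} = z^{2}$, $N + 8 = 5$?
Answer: $-576$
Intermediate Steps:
$N = -3$ ($N = -8 + 5 = -3$)
$b{\left(P \right)} = -3 - 5 P$ ($b{\left(P \right)} = - 5 P - 3 = -3 - 5 P$)
$R{\left(T \right)} = -20$
$o{\left(a \right)} = 4$
$\left(o{\left(8 \right)} + R{\left(b{\left(-2 \right)} \right)}\right) Q{\left(6 \right)} = \left(4 - 20\right) 6^{2} = \left(-16\right) 36 = -576$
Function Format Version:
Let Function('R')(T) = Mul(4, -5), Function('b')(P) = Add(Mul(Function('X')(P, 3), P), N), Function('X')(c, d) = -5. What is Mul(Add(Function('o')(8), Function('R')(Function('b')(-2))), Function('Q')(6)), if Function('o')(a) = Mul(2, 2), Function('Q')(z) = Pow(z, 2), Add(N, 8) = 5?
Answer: -576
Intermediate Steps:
N = -3 (N = Add(-8, 5) = -3)
Function('b')(P) = Add(-3, Mul(-5, P)) (Function('b')(P) = Add(Mul(-5, P), -3) = Add(-3, Mul(-5, P)))
Function('R')(T) = -20
Function('o')(a) = 4
Mul(Add(Function('o')(8), Function('R')(Function('b')(-2))), Function('Q')(6)) = Mul(Add(4, -20), Pow(6, 2)) = Mul(-16, 36) = -576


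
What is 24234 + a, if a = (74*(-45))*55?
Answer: -158916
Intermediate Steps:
a = -183150 (a = -3330*55 = -183150)
24234 + a = 24234 - 183150 = -158916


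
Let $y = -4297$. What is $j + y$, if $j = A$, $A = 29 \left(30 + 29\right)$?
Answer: $-2586$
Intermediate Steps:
$A = 1711$ ($A = 29 \cdot 59 = 1711$)
$j = 1711$
$j + y = 1711 - 4297 = -2586$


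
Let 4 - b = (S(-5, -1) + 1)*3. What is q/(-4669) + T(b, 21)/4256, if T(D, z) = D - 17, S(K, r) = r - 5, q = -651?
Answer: 198571/1419376 ≈ 0.13990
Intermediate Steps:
S(K, r) = -5 + r
b = 19 (b = 4 - ((-5 - 1) + 1)*3 = 4 - (-6 + 1)*3 = 4 - (-5)*3 = 4 - 1*(-15) = 4 + 15 = 19)
T(D, z) = -17 + D
q/(-4669) + T(b, 21)/4256 = -651/(-4669) + (-17 + 19)/4256 = -651*(-1/4669) + 2*(1/4256) = 93/667 + 1/2128 = 198571/1419376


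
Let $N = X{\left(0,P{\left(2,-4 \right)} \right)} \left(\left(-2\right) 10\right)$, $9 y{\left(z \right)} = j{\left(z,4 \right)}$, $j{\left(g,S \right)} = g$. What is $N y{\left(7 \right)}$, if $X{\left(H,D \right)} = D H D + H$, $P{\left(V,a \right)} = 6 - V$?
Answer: $0$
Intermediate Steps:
$y{\left(z \right)} = \frac{z}{9}$
$X{\left(H,D \right)} = H + H D^{2}$ ($X{\left(H,D \right)} = H D^{2} + H = H + H D^{2}$)
$N = 0$ ($N = 0 \left(1 + \left(6 - 2\right)^{2}\right) \left(\left(-2\right) 10\right) = 0 \left(1 + \left(6 - 2\right)^{2}\right) \left(-20\right) = 0 \left(1 + 4^{2}\right) \left(-20\right) = 0 \left(1 + 16\right) \left(-20\right) = 0 \cdot 17 \left(-20\right) = 0 \left(-20\right) = 0$)
$N y{\left(7 \right)} = 0 \cdot \frac{1}{9} \cdot 7 = 0 \cdot \frac{7}{9} = 0$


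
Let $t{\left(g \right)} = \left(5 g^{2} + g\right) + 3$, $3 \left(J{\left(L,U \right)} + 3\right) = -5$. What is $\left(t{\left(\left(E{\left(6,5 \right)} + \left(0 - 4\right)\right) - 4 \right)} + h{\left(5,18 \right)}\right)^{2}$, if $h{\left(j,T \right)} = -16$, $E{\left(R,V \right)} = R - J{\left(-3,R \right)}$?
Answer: $\frac{51529}{81} \approx 636.16$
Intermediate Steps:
$J{\left(L,U \right)} = - \frac{14}{3}$ ($J{\left(L,U \right)} = -3 + \frac{1}{3} \left(-5\right) = -3 - \frac{5}{3} = - \frac{14}{3}$)
$E{\left(R,V \right)} = \frac{14}{3} + R$ ($E{\left(R,V \right)} = R - - \frac{14}{3} = R + \frac{14}{3} = \frac{14}{3} + R$)
$t{\left(g \right)} = 3 + g + 5 g^{2}$ ($t{\left(g \right)} = \left(g + 5 g^{2}\right) + 3 = 3 + g + 5 g^{2}$)
$\left(t{\left(\left(E{\left(6,5 \right)} + \left(0 - 4\right)\right) - 4 \right)} + h{\left(5,18 \right)}\right)^{2} = \left(\left(3 + \left(\left(\left(\frac{14}{3} + 6\right) + \left(0 - 4\right)\right) - 4\right) + 5 \left(\left(\left(\frac{14}{3} + 6\right) + \left(0 - 4\right)\right) - 4\right)^{2}\right) - 16\right)^{2} = \left(\left(3 + \left(\left(\frac{32}{3} - 4\right) - 4\right) + 5 \left(\left(\frac{32}{3} - 4\right) - 4\right)^{2}\right) - 16\right)^{2} = \left(\left(3 + \left(\frac{20}{3} - 4\right) + 5 \left(\frac{20}{3} - 4\right)^{2}\right) - 16\right)^{2} = \left(\left(3 + \frac{8}{3} + 5 \left(\frac{8}{3}\right)^{2}\right) - 16\right)^{2} = \left(\left(3 + \frac{8}{3} + 5 \cdot \frac{64}{9}\right) - 16\right)^{2} = \left(\left(3 + \frac{8}{3} + \frac{320}{9}\right) - 16\right)^{2} = \left(\frac{371}{9} - 16\right)^{2} = \left(\frac{227}{9}\right)^{2} = \frac{51529}{81}$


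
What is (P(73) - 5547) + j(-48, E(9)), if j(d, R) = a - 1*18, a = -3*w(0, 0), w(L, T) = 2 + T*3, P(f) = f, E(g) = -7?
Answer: -5498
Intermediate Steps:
w(L, T) = 2 + 3*T
a = -6 (a = -3*(2 + 3*0) = -3*(2 + 0) = -3*2 = -6)
j(d, R) = -24 (j(d, R) = -6 - 1*18 = -6 - 18 = -24)
(P(73) - 5547) + j(-48, E(9)) = (73 - 5547) - 24 = -5474 - 24 = -5498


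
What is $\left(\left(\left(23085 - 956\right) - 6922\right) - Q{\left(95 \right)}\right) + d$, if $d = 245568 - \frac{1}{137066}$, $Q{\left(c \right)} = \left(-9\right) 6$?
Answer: $\frac{35750787713}{137066} \approx 2.6083 \cdot 10^{5}$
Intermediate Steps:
$Q{\left(c \right)} = -54$
$d = \frac{33659023487}{137066}$ ($d = 245568 - \frac{1}{137066} = \frac{33659023487}{137066} \approx 2.4557 \cdot 10^{5}$)
$\left(\left(\left(23085 - 956\right) - 6922\right) - Q{\left(95 \right)}\right) + d = \left(\left(\left(23085 - 956\right) - 6922\right) - -54\right) + \frac{33659023487}{137066} = \left(\left(22129 - 6922\right) + 54\right) + \frac{33659023487}{137066} = \left(15207 + 54\right) + \frac{33659023487}{137066} = 15261 + \frac{33659023487}{137066} = \frac{35750787713}{137066}$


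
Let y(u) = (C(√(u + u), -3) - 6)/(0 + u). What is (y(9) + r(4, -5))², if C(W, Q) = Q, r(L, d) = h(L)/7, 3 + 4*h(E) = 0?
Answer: 961/784 ≈ 1.2258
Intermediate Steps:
h(E) = -¾ (h(E) = -¾ + (¼)*0 = -¾ + 0 = -¾)
r(L, d) = -3/28 (r(L, d) = -¾/7 = -¾*⅐ = -3/28)
y(u) = -9/u (y(u) = (-3 - 6)/(0 + u) = -9/u)
(y(9) + r(4, -5))² = (-9/9 - 3/28)² = (-9*⅑ - 3/28)² = (-1 - 3/28)² = (-31/28)² = 961/784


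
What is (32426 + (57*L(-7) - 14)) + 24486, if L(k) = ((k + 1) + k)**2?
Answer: 66531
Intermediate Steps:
L(k) = (1 + 2*k)**2 (L(k) = ((1 + k) + k)**2 = (1 + 2*k)**2)
(32426 + (57*L(-7) - 14)) + 24486 = (32426 + (57*(1 + 2*(-7))**2 - 14)) + 24486 = (32426 + (57*(1 - 14)**2 - 14)) + 24486 = (32426 + (57*(-13)**2 - 14)) + 24486 = (32426 + (57*169 - 14)) + 24486 = (32426 + (9633 - 14)) + 24486 = (32426 + 9619) + 24486 = 42045 + 24486 = 66531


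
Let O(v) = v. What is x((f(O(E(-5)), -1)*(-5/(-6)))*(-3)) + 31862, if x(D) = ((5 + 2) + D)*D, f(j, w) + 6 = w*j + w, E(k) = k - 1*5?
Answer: 127463/4 ≈ 31866.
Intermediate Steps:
E(k) = -5 + k (E(k) = k - 5 = -5 + k)
f(j, w) = -6 + w + j*w (f(j, w) = -6 + (w*j + w) = -6 + (j*w + w) = -6 + (w + j*w) = -6 + w + j*w)
x(D) = D*(7 + D) (x(D) = (7 + D)*D = D*(7 + D))
x((f(O(E(-5)), -1)*(-5/(-6)))*(-3)) + 31862 = (((-6 - 1 + (-5 - 5)*(-1))*(-5/(-6)))*(-3))*(7 + ((-6 - 1 + (-5 - 5)*(-1))*(-5/(-6)))*(-3)) + 31862 = (((-6 - 1 - 10*(-1))*(-5*(-1/6)))*(-3))*(7 + ((-6 - 1 - 10*(-1))*(-5*(-1/6)))*(-3)) + 31862 = (((-6 - 1 + 10)*(5/6))*(-3))*(7 + ((-6 - 1 + 10)*(5/6))*(-3)) + 31862 = ((3*(5/6))*(-3))*(7 + (3*(5/6))*(-3)) + 31862 = ((5/2)*(-3))*(7 + (5/2)*(-3)) + 31862 = -15*(7 - 15/2)/2 + 31862 = -15/2*(-1/2) + 31862 = 15/4 + 31862 = 127463/4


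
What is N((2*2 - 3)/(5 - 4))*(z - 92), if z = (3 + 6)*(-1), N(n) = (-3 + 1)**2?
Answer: -404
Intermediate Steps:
N(n) = 4 (N(n) = (-2)**2 = 4)
z = -9 (z = 9*(-1) = -9)
N((2*2 - 3)/(5 - 4))*(z - 92) = 4*(-9 - 92) = 4*(-101) = -404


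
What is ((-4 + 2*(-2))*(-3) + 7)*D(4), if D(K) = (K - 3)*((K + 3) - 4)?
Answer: 93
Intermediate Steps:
D(K) = (-1 + K)*(-3 + K) (D(K) = (-3 + K)*((3 + K) - 4) = (-3 + K)*(-1 + K) = (-1 + K)*(-3 + K))
((-4 + 2*(-2))*(-3) + 7)*D(4) = ((-4 + 2*(-2))*(-3) + 7)*(3 + 4**2 - 4*4) = ((-4 - 4)*(-3) + 7)*(3 + 16 - 16) = (-8*(-3) + 7)*3 = (24 + 7)*3 = 31*3 = 93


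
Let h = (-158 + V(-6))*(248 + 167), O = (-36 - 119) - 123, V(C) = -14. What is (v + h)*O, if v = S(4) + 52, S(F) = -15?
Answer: 19833354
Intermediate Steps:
O = -278 (O = -155 - 123 = -278)
v = 37 (v = -15 + 52 = 37)
h = -71380 (h = (-158 - 14)*(248 + 167) = -172*415 = -71380)
(v + h)*O = (37 - 71380)*(-278) = -71343*(-278) = 19833354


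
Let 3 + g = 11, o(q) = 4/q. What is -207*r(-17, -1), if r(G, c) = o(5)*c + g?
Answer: -7452/5 ≈ -1490.4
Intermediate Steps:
g = 8 (g = -3 + 11 = 8)
r(G, c) = 8 + 4*c/5 (r(G, c) = (4/5)*c + 8 = (4*(⅕))*c + 8 = 4*c/5 + 8 = 8 + 4*c/5)
-207*r(-17, -1) = -207*(8 + (⅘)*(-1)) = -207*(8 - ⅘) = -207*36/5 = -7452/5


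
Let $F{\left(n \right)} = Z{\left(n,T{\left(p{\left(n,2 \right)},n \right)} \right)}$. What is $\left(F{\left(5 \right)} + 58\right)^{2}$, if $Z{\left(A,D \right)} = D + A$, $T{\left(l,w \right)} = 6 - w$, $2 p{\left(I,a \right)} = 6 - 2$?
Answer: $4096$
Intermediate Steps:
$p{\left(I,a \right)} = 2$ ($p{\left(I,a \right)} = \frac{6 - 2}{2} = \frac{1}{2} \cdot 4 = 2$)
$Z{\left(A,D \right)} = A + D$
$F{\left(n \right)} = 6$ ($F{\left(n \right)} = n - \left(-6 + n\right) = 6$)
$\left(F{\left(5 \right)} + 58\right)^{2} = \left(6 + 58\right)^{2} = 64^{2} = 4096$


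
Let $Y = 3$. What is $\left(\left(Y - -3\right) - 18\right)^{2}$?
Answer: $144$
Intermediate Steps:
$\left(\left(Y - -3\right) - 18\right)^{2} = \left(\left(3 - -3\right) - 18\right)^{2} = \left(\left(3 + 3\right) - 18\right)^{2} = \left(6 - 18\right)^{2} = \left(-12\right)^{2} = 144$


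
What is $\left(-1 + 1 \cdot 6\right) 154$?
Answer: $770$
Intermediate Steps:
$\left(-1 + 1 \cdot 6\right) 154 = \left(-1 + 6\right) 154 = 5 \cdot 154 = 770$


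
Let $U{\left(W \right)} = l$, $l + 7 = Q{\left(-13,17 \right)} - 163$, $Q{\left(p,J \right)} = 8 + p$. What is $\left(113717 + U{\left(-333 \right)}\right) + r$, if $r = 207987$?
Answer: $321529$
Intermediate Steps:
$l = -175$ ($l = -7 + \left(\left(8 - 13\right) - 163\right) = -7 - 168 = -175$)
$U{\left(W \right)} = -175$
$\left(113717 + U{\left(-333 \right)}\right) + r = \left(113717 - 175\right) + 207987 = 113542 + 207987 = 321529$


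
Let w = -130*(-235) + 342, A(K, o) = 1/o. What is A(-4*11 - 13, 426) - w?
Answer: -13159991/426 ≈ -30892.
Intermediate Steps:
w = 30892 (w = 30550 + 342 = 30892)
A(-4*11 - 13, 426) - w = 1/426 - 1*30892 = 1/426 - 30892 = -13159991/426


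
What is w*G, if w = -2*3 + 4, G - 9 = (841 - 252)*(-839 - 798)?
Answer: 1928368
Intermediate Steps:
G = -964184 (G = 9 + (841 - 252)*(-839 - 798) = 9 + 589*(-1637) = 9 - 964193 = -964184)
w = -2 (w = -6 + 4 = -2)
w*G = -2*(-964184) = 1928368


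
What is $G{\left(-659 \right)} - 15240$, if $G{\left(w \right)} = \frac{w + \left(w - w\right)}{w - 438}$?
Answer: $- \frac{16717621}{1097} \approx -15239.0$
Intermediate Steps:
$G{\left(w \right)} = \frac{w}{-438 + w}$ ($G{\left(w \right)} = \frac{w + 0}{-438 + w} = \frac{w}{-438 + w}$)
$G{\left(-659 \right)} - 15240 = - \frac{659}{-438 - 659} - 15240 = - \frac{659}{-1097} - 15240 = \left(-659\right) \left(- \frac{1}{1097}\right) - 15240 = \frac{659}{1097} - 15240 = - \frac{16717621}{1097}$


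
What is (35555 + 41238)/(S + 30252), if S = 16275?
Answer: 76793/46527 ≈ 1.6505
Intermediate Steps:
(35555 + 41238)/(S + 30252) = (35555 + 41238)/(16275 + 30252) = 76793/46527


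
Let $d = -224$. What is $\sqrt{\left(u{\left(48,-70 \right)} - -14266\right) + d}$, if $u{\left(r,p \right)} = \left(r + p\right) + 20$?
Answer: $6 \sqrt{390} \approx 118.49$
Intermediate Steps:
$u{\left(r,p \right)} = 20 + p + r$ ($u{\left(r,p \right)} = \left(p + r\right) + 20 = 20 + p + r$)
$\sqrt{\left(u{\left(48,-70 \right)} - -14266\right) + d} = \sqrt{\left(\left(20 - 70 + 48\right) - -14266\right) - 224} = \sqrt{\left(-2 + 14266\right) - 224} = \sqrt{14264 - 224} = \sqrt{14040} = 6 \sqrt{390}$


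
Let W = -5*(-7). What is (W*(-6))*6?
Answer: -1260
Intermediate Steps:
W = 35
(W*(-6))*6 = (35*(-6))*6 = -210*6 = -1260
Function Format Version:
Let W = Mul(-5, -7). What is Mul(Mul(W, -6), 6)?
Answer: -1260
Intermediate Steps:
W = 35
Mul(Mul(W, -6), 6) = Mul(Mul(35, -6), 6) = Mul(-210, 6) = -1260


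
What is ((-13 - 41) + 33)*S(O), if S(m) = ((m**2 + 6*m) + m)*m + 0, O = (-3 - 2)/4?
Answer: -12075/64 ≈ -188.67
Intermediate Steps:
O = -5/4 (O = -5*1/4 = -5/4 ≈ -1.2500)
S(m) = m*(m**2 + 7*m) (S(m) = (m**2 + 7*m)*m + 0 = m*(m**2 + 7*m) + 0 = m*(m**2 + 7*m))
((-13 - 41) + 33)*S(O) = ((-13 - 41) + 33)*((-5/4)**2*(7 - 5/4)) = (-54 + 33)*((25/16)*(23/4)) = -21*575/64 = -12075/64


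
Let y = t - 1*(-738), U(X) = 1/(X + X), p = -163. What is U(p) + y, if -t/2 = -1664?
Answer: 1325515/326 ≈ 4066.0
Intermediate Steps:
t = 3328 (t = -2*(-1664) = 3328)
U(X) = 1/(2*X)
y = 4066 (y = 3328 - 1*(-738) = 3328 + 738 = 4066)
U(p) + y = (½)/(-163) + 4066 = (½)*(-1/163) + 4066 = -1/326 + 4066 = 1325515/326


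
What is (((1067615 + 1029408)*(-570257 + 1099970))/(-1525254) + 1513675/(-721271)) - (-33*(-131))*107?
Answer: -436692700090744151/366707159278 ≈ -1.1908e+6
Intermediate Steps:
(((1067615 + 1029408)*(-570257 + 1099970))/(-1525254) + 1513675/(-721271)) - (-33*(-131))*107 = ((2097023*529713)*(-1/1525254) + 1513675*(-1/721271)) - 4323*107 = (1110820344399*(-1/1525254) - 1513675/721271) - 1*462561 = (-370273448133/508418 - 1513675/721271) - 462561 = -267068269787953193/366707159278 - 462561 = -436692700090744151/366707159278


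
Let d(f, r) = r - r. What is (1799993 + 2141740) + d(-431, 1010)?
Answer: 3941733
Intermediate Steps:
d(f, r) = 0
(1799993 + 2141740) + d(-431, 1010) = (1799993 + 2141740) + 0 = 3941733 + 0 = 3941733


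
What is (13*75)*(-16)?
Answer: -15600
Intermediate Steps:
(13*75)*(-16) = 975*(-16) = -15600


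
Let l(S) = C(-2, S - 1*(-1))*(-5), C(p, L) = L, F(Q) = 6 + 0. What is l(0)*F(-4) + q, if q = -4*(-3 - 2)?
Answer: -10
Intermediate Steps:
F(Q) = 6
l(S) = -5 - 5*S (l(S) = (S - 1*(-1))*(-5) = (S + 1)*(-5) = (1 + S)*(-5) = -5 - 5*S)
q = 20 (q = -4*(-5) = 20)
l(0)*F(-4) + q = (-5 - 5*0)*6 + 20 = (-5 + 0)*6 + 20 = -5*6 + 20 = -30 + 20 = -10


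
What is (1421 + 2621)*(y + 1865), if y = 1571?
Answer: 13888312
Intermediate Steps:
(1421 + 2621)*(y + 1865) = (1421 + 2621)*(1571 + 1865) = 4042*3436 = 13888312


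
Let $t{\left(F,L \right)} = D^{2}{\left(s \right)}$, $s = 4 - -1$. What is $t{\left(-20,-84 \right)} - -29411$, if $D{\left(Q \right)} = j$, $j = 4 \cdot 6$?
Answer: $29987$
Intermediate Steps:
$s = 5$ ($s = 4 + 1 = 5$)
$j = 24$
$D{\left(Q \right)} = 24$
$t{\left(F,L \right)} = 576$ ($t{\left(F,L \right)} = 24^{2} = 576$)
$t{\left(-20,-84 \right)} - -29411 = 576 - -29411 = 576 + 29411 = 29987$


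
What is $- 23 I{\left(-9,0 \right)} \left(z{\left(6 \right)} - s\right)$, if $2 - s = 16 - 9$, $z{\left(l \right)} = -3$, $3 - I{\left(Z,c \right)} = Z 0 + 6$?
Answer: $138$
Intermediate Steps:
$I{\left(Z,c \right)} = -3$ ($I{\left(Z,c \right)} = 3 - \left(Z 0 + 6\right) = 3 - \left(0 + 6\right) = 3 - 6 = -3$)
$s = -5$ ($s = 2 - \left(16 - 9\right) = 2 - 7 = -5$)
$- 23 I{\left(-9,0 \right)} \left(z{\left(6 \right)} - s\right) = \left(-23\right) \left(-3\right) \left(-3 - -5\right) = 69 \left(-3 + 5\right) = 69 \cdot 2 = 138$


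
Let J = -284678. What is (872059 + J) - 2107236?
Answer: -1519855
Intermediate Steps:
(872059 + J) - 2107236 = (872059 - 284678) - 2107236 = 587381 - 2107236 = -1519855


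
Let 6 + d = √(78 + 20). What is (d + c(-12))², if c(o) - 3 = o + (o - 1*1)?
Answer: 882 - 392*√2 ≈ 327.63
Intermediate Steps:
c(o) = 2 + 2*o (c(o) = 3 + (o + (o - 1*1)) = 3 + (o + (o - 1)) = 3 + (o + (-1 + o)) = 3 + (-1 + 2*o) = 2 + 2*o)
d = -6 + 7*√2 (d = -6 + √(78 + 20) = -6 + √98 = -6 + 7*√2 ≈ 3.8995)
(d + c(-12))² = ((-6 + 7*√2) + (2 + 2*(-12)))² = ((-6 + 7*√2) + (2 - 24))² = ((-6 + 7*√2) - 22)² = (-28 + 7*√2)²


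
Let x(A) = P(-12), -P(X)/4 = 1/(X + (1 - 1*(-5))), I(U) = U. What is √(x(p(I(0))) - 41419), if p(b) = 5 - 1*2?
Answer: I*√372765/3 ≈ 203.51*I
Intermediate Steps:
p(b) = 3 (p(b) = 5 - 2 = 3)
P(X) = -4/(6 + X) (P(X) = -4/(X + (1 - 1*(-5))) = -4/(X + (1 + 5)) = -4/(X + 6) = -4/(6 + X))
x(A) = ⅔ (x(A) = -4/(6 - 12) = -4/(-6) = -4*(-⅙) = ⅔)
√(x(p(I(0))) - 41419) = √(⅔ - 41419) = √(-124255/3) = I*√372765/3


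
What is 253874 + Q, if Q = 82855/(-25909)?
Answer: 6577538611/25909 ≈ 2.5387e+5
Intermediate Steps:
Q = -82855/25909 (Q = 82855*(-1/25909) = -82855/25909 ≈ -3.1979)
253874 + Q = 253874 - 82855/25909 = 6577538611/25909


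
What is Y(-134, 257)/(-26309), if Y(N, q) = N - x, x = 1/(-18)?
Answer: 2411/473562 ≈ 0.0050912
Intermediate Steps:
x = -1/18 ≈ -0.055556
Y(N, q) = 1/18 + N (Y(N, q) = N - 1*(-1/18) = N + 1/18 = 1/18 + N)
Y(-134, 257)/(-26309) = (1/18 - 134)/(-26309) = -2411/18*(-1/26309) = 2411/473562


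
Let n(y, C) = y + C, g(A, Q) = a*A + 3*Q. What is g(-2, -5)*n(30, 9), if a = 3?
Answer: -819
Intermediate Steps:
g(A, Q) = 3*A + 3*Q
n(y, C) = C + y
g(-2, -5)*n(30, 9) = (3*(-2) + 3*(-5))*(9 + 30) = (-6 - 15)*39 = -21*39 = -819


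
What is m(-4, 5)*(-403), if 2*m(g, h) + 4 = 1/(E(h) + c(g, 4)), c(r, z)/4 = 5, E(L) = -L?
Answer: 23777/30 ≈ 792.57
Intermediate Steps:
c(r, z) = 20 (c(r, z) = 4*5 = 20)
m(g, h) = -2 + 1/(2*(20 - h)) (m(g, h) = -2 + 1/(2*(-h + 20)) = -2 + 1/(2*(20 - h)))
m(-4, 5)*(-403) = ((79 - 4*5)/(2*(-20 + 5)))*(-403) = ((1/2)*(79 - 20)/(-15))*(-403) = ((1/2)*(-1/15)*59)*(-403) = -59/30*(-403) = 23777/30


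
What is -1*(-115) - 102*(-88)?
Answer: 9091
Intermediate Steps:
-1*(-115) - 102*(-88) = 115 + 8976 = 9091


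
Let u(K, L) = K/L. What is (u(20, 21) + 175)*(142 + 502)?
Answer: 339940/3 ≈ 1.1331e+5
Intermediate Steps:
(u(20, 21) + 175)*(142 + 502) = (20/21 + 175)*(142 + 502) = (20*(1/21) + 175)*644 = (20/21 + 175)*644 = (3695/21)*644 = 339940/3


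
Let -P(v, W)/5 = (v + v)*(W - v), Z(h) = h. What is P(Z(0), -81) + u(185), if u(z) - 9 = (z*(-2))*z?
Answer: -68441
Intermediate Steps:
P(v, W) = -10*v*(W - v) (P(v, W) = -5*(v + v)*(W - v) = -5*2*v*(W - v) = -10*v*(W - v))
u(z) = 9 - 2*z² (u(z) = 9 + (z*(-2))*z = 9 + (-2*z)*z = 9 - 2*z²)
P(Z(0), -81) + u(185) = 10*0*(0 - 1*(-81)) + (9 - 2*185²) = 10*0*(0 + 81) + (9 - 2*34225) = 10*0*81 + (9 - 68450) = 0 - 68441 = -68441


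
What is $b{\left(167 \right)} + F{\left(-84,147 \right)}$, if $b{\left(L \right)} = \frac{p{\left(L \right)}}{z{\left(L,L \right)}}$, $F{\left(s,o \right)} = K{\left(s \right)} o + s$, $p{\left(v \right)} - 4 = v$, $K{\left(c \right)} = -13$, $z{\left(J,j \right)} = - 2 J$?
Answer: $- \frac{666501}{334} \approx -1995.5$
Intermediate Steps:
$p{\left(v \right)} = 4 + v$
$F{\left(s,o \right)} = s - 13 o$ ($F{\left(s,o \right)} = - 13 o + s = s - 13 o$)
$b{\left(L \right)} = - \frac{4 + L}{2 L}$ ($b{\left(L \right)} = \frac{4 + L}{\left(-2\right) L} = \left(4 + L\right) \left(- \frac{1}{2 L}\right) = - \frac{4 + L}{2 L}$)
$b{\left(167 \right)} + F{\left(-84,147 \right)} = \frac{-4 - 167}{2 \cdot 167} - 1995 = \frac{1}{2} \cdot \frac{1}{167} \left(-4 - 167\right) - 1995 = \frac{1}{2} \cdot \frac{1}{167} \left(-171\right) - 1995 = - \frac{171}{334} - 1995 = - \frac{666501}{334}$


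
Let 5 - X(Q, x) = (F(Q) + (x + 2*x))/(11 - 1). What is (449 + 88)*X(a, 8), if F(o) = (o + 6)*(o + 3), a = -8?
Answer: 4296/5 ≈ 859.20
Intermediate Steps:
F(o) = (3 + o)*(6 + o) (F(o) = (6 + o)*(3 + o) = (3 + o)*(6 + o))
X(Q, x) = 16/5 - 9*Q/10 - 3*x/10 - Q**2/10 (X(Q, x) = 5 - ((18 + Q**2 + 9*Q) + (x + 2*x))/(11 - 1) = 5 - ((18 + Q**2 + 9*Q) + 3*x)/10 = 5 - (18 + Q**2 + 3*x + 9*Q)/10 = 5 - (9/5 + Q**2/10 + 3*x/10 + 9*Q/10) = 5 + (-9/5 - 9*Q/10 - 3*x/10 - Q**2/10) = 16/5 - 9*Q/10 - 3*x/10 - Q**2/10)
(449 + 88)*X(a, 8) = (449 + 88)*(16/5 - 9/10*(-8) - 3/10*8 - 1/10*(-8)**2) = 537*(16/5 + 36/5 - 12/5 - 1/10*64) = 537*(16/5 + 36/5 - 12/5 - 32/5) = 537*(8/5) = 4296/5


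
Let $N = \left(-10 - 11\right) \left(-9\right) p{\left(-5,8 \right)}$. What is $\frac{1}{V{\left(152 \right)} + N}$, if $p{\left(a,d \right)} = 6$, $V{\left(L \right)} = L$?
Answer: $\frac{1}{1286} \approx 0.0007776$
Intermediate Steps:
$N = 1134$ ($N = \left(-10 - 11\right) \left(-9\right) 6 = \left(-21\right) \left(-9\right) 6 = 189 \cdot 6 = 1134$)
$\frac{1}{V{\left(152 \right)} + N} = \frac{1}{152 + 1134} = \frac{1}{1286}$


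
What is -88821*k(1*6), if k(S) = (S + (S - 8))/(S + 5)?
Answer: -355284/11 ≈ -32299.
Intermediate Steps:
k(S) = (-8 + 2*S)/(5 + S) (k(S) = (S + (-8 + S))/(5 + S) = (-8 + 2*S)/(5 + S))
-88821*k(1*6) = -177642*(-4 + 1*6)/(5 + 1*6) = -177642*(-4 + 6)/(5 + 6) = -177642*2/11 = -88821*4/11 = -355284/11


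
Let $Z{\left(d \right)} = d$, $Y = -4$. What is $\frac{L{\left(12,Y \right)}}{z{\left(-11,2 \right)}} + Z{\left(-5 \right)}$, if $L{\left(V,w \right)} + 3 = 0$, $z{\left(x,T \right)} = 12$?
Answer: $- \frac{21}{4} \approx -5.25$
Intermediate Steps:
$L{\left(V,w \right)} = -3$ ($L{\left(V,w \right)} = -3 + 0 = -3$)
$\frac{L{\left(12,Y \right)}}{z{\left(-11,2 \right)}} + Z{\left(-5 \right)} = \frac{1}{12} \left(-3\right) - 5 = - \frac{1}{4} - 5 = - \frac{21}{4}$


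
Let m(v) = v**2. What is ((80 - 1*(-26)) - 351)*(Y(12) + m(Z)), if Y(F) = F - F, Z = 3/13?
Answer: -2205/169 ≈ -13.047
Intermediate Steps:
Z = 3/13 (Z = 3*(1/13) = 3/13 ≈ 0.23077)
Y(F) = 0
((80 - 1*(-26)) - 351)*(Y(12) + m(Z)) = ((80 - 1*(-26)) - 351)*(0 + (3/13)**2) = ((80 + 26) - 351)*(0 + 9/169) = (106 - 351)*(9/169) = -245*9/169 = -2205/169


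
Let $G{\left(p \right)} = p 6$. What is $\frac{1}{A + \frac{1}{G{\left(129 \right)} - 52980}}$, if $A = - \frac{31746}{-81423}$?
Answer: $\frac{157435894}{61379639} \approx 2.565$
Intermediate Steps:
$G{\left(p \right)} = 6 p$
$A = \frac{10582}{27141}$ ($A = \left(-31746\right) \left(- \frac{1}{81423}\right) = \frac{10582}{27141} \approx 0.38989$)
$\frac{1}{A + \frac{1}{G{\left(129 \right)} - 52980}} = \frac{1}{\frac{10582}{27141} + \frac{1}{6 \cdot 129 - 52980}} = \frac{1}{\frac{10582}{27141} + \frac{1}{774 - 52980}} = \frac{1}{\frac{10582}{27141} + \frac{1}{-52206}} = \frac{1}{\frac{10582}{27141} - \frac{1}{52206}} = \frac{1}{\frac{61379639}{157435894}} = \frac{157435894}{61379639}$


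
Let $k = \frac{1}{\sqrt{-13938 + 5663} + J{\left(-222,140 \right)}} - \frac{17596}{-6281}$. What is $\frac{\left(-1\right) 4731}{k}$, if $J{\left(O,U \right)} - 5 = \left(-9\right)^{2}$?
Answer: $\frac{29715411 \left(- 5 \sqrt{331} + 86 i\right)}{- 1519537 i + 87980 \sqrt{331}} \approx -1685.5 - 3.4855 i$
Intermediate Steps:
$J{\left(O,U \right)} = 86$ ($J{\left(O,U \right)} = 5 + \left(-9\right)^{2} = 5 + 81 = 86$)
$k = \frac{17596}{6281} + \frac{1}{86 + 5 i \sqrt{331}}$ ($k = \frac{1}{\sqrt{-13938 + 5663} + 86} - \frac{17596}{-6281} = \frac{1}{\sqrt{-8275} + 86} - - \frac{17596}{6281} = \frac{1}{5 i \sqrt{331} + 86} + \frac{17596}{6281} = \frac{1}{86 + 5 i \sqrt{331}} + \frac{17596}{6281} = \frac{17596}{6281} + \frac{1}{86 + 5 i \sqrt{331}} \approx 2.807 - 0.0058048 i$)
$\frac{\left(-1\right) 4731}{k} = \frac{\left(-1\right) 4731}{\frac{276287082}{98429551} - \frac{5 i \sqrt{331}}{15671}} = - \frac{4731}{\frac{276287082}{98429551} - \frac{5 i \sqrt{331}}{15671}}$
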